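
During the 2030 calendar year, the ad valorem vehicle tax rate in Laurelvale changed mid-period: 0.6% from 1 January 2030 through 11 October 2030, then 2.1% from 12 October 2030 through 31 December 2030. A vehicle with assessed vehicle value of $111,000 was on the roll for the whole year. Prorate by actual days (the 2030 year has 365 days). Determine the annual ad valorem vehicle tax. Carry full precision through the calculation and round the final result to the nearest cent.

$1,035.49

1 January – 11 October 2030: 284 days at 0.6% → $111,000 × 0.6% × 284/365 = $518.2027
12 October – 31 December 2030: 81 days at 2.1% → $111,000 × 2.1% × 81/365 = $517.2904
Total = $1,035.4932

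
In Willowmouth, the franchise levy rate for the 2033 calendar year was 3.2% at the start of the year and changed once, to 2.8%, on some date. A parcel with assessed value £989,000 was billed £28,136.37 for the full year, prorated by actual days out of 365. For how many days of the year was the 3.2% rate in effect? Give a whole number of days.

41 days

Let d = days at the first rate; then 365 − d days at the second rate.
£989,000 × [3.2%·d + 2.8%·(365−d)] / 365 = £28,136.37
Solving gives d = 41, so the new rate took effect on 11 Feb 2033.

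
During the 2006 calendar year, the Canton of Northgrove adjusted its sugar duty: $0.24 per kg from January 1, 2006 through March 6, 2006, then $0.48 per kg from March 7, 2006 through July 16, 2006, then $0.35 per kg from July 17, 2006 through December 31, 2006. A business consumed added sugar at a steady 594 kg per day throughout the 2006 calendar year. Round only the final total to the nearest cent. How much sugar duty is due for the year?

$81,829.44

January 1 – March 6, 2006: 65 days × 594 kg/day = 38,610 kg at $0.24/kg → $9,266.40
March 7 – July 16, 2006: 132 days × 594 kg/day = 78,408 kg at $0.48/kg → $37,635.84
July 17 – December 31, 2006: 168 days × 594 kg/day = 99,792 kg at $0.35/kg → $34,927.20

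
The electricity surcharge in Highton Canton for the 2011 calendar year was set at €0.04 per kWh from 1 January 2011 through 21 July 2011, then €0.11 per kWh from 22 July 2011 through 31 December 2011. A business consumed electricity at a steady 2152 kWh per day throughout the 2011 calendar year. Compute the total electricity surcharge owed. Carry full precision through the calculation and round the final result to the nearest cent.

€55973.52

1 January – 21 July 2011: 202 days × 2152 kWh/day = 434,704 kWh at €0.04/kWh → €17388.16
22 July – 31 December 2011: 163 days × 2152 kWh/day = 350,776 kWh at €0.11/kWh → €38585.36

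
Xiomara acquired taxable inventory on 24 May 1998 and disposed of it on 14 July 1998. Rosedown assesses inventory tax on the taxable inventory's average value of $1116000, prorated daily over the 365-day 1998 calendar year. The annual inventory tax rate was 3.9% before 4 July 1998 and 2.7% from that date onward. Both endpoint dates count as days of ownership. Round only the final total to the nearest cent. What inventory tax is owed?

24 May – 3 July 1998: 41 days at 3.9% → $1116000 × 3.9% × 41/365 = $4888.9973
4 July – 14 July 1998: 11 days at 2.7% → $1116000 × 2.7% × 11/365 = $908.0877
Total = $5797.0849

$5797.08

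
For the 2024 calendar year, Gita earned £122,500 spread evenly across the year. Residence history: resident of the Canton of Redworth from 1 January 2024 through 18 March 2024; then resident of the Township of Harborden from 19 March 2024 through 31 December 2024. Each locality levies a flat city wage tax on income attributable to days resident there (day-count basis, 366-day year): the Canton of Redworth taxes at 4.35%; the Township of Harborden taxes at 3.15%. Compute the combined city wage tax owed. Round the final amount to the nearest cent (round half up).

The Canton of Redworth, 1 January – 18 March 2024: 78 days → £122,500 × 4.35% × 78/366 = £1,135.6352
The Township of Harborden, 19 March – 31 December 2024: 288 days → £122,500 × 3.15% × 288/366 = £3,036.3934
Total = £4,172.0287

£4,172.03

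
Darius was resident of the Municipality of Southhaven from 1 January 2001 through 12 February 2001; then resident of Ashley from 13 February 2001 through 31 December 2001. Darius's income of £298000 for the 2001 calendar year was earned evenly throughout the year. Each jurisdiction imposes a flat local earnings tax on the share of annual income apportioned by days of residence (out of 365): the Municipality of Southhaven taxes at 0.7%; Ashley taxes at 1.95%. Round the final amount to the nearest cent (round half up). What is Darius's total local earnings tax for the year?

The Municipality of Southhaven, 1 January – 12 February 2001: 43 days → £298000 × 0.7% × 43/365 = £245.7479
Ashley, 13 February – 31 December 2001: 322 days → £298000 × 1.95% × 322/365 = £5126.4164
Total = £5372.1644

£5372.16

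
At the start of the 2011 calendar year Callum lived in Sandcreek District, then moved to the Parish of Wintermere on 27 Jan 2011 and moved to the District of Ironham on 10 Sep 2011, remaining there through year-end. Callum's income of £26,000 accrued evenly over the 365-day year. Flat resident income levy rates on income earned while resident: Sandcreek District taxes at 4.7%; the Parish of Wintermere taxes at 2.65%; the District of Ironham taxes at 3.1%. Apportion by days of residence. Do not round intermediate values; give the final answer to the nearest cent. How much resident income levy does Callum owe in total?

£763.19

Sandcreek District, 1 Jan – 26 Jan 2011: 26 days → £26,000 × 4.7% × 26/365 = £87.0466
The Parish of Wintermere, 27 Jan – 9 Sep 2011: 226 days → £26,000 × 2.65% × 226/365 = £426.6137
The District of Ironham, 10 Sep – 31 Dec 2011: 113 days → £26,000 × 3.1% × 113/365 = £249.5288
Total = £763.1890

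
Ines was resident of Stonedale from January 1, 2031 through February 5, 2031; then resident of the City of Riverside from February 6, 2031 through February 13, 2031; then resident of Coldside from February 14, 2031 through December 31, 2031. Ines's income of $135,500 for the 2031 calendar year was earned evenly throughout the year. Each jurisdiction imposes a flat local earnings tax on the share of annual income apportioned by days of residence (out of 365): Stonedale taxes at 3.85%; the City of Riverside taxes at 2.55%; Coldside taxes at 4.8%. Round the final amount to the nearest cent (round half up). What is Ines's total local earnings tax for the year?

Stonedale, January 1 – February 5, 2031: 36 days → $135,500 × 3.85% × 36/365 = $514.5288
The City of Riverside, February 6 – February 13, 2031: 8 days → $135,500 × 2.55% × 8/365 = $75.7315
Coldside, February 14 – December 31, 2031: 321 days → $135,500 × 4.8% × 321/365 = $5,719.9562
Total = $6,310.2164

$6,310.22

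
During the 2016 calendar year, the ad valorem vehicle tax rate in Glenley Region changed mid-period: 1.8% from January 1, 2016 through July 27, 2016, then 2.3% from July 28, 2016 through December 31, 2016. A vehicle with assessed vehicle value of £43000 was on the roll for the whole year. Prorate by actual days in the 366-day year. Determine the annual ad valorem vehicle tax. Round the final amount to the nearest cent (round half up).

£866.23

January 1 – July 27, 2016: 209 days at 1.8% → £43000 × 1.8% × 209/366 = £441.9836
July 28 – December 31, 2016: 157 days at 2.3% → £43000 × 2.3% × 157/366 = £424.2432
Total = £866.2268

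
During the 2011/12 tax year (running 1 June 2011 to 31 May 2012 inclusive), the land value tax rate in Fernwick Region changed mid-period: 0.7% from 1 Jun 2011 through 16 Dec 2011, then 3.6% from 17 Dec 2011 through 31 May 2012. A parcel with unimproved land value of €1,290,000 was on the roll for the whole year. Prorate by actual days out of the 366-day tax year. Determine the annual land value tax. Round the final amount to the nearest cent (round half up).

1 Jun – 16 Dec 2011: 199 days at 0.7% → €1,290,000 × 0.7% × 199/366 = €4,909.7541
17 Dec 2011 – 31 May 2012: 167 days at 3.6% → €1,290,000 × 3.6% × 167/366 = €21,189.8361
Total = €26,099.5902

€26,099.59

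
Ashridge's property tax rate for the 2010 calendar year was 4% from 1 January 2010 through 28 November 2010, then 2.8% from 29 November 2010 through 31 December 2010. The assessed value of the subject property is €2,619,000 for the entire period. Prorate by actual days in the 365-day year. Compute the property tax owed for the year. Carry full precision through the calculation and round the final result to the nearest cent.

€101,918.56

1 January – 28 November 2010: 332 days at 4% → €2,619,000 × 4% × 332/365 = €95,288.5479
29 November – 31 December 2010: 33 days at 2.8% → €2,619,000 × 2.8% × 33/365 = €6,630.0164
Total = €101,918.5644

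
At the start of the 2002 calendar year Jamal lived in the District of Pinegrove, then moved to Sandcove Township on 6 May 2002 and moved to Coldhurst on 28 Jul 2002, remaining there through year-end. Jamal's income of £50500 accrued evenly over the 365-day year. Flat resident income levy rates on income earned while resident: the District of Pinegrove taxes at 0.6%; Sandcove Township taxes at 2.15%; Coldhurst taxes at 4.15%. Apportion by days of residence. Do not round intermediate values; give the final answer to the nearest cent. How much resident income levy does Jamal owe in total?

£1252.12

The District of Pinegrove, 1 Jan – 5 May 2002: 125 days → £50500 × 0.6% × 125/365 = £103.7671
Sandcove Township, 6 May – 27 Jul 2002: 83 days → £50500 × 2.15% × 83/365 = £246.8966
Coldhurst, 28 Jul – 31 Dec 2002: 157 days → £50500 × 4.15% × 157/365 = £901.4596
Total = £1252.1233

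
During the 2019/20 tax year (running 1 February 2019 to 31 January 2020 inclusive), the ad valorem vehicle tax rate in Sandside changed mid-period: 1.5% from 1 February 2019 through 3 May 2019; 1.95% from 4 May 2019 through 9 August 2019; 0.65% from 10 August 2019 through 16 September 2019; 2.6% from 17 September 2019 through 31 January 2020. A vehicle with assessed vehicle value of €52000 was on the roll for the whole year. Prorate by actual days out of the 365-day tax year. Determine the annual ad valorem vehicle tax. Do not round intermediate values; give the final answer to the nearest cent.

1 February – 3 May 2019: 92 days at 1.5% → €52000 × 1.5% × 92/365 = €196.6027
4 May – 9 August 2019: 98 days at 1.95% → €52000 × 1.95% × 98/365 = €272.2521
10 August – 16 September 2019: 38 days at 0.65% → €52000 × 0.65% × 38/365 = €35.1890
17 September 2019 – 31 January 2020: 137 days at 2.6% → €52000 × 2.6% × 137/365 = €507.4630
Total = €1011.5068

€1011.51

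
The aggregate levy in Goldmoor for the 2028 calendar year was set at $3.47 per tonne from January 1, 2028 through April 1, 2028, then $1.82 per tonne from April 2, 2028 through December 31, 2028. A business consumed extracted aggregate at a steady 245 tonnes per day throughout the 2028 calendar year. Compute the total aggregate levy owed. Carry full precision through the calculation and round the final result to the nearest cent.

January 1 – April 1, 2028: 92 days × 245 tonnes/day = 22,540 tonnes at $3.47/tonne → $78213.80
April 2 – December 31, 2028: 274 days × 245 tonnes/day = 67,130 tonnes at $1.82/tonne → $122176.60

$200390.40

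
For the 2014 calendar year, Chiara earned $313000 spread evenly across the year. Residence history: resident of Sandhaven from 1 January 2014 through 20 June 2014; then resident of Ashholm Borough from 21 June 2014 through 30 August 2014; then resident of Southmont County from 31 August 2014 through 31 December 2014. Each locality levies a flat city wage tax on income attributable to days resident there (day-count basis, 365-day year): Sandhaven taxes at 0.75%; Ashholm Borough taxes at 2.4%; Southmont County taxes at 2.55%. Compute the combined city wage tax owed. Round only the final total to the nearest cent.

Sandhaven, 1 January – 20 June 2014: 171 days → $313000 × 0.75% × 171/365 = $1099.7877
Ashholm Borough, 21 June – 30 August 2014: 71 days → $313000 × 2.4% × 71/365 = $1461.2384
Southmont County, 31 August – 31 December 2014: 123 days → $313000 × 2.55% × 123/365 = $2689.6562
Total = $5250.6822

$5250.68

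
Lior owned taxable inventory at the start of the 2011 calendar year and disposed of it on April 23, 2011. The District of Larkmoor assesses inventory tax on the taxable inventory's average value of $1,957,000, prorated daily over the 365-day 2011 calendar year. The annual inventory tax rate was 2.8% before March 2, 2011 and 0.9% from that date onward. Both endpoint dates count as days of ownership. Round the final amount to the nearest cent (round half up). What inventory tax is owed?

$11,565.07

January 1 – March 1, 2011: 60 days at 2.8% → $1,957,000 × 2.8% × 60/365 = $9,007.5616
March 2 – April 23, 2011: 53 days at 0.9% → $1,957,000 × 0.9% × 53/365 = $2,557.5041
Total = $11,565.0658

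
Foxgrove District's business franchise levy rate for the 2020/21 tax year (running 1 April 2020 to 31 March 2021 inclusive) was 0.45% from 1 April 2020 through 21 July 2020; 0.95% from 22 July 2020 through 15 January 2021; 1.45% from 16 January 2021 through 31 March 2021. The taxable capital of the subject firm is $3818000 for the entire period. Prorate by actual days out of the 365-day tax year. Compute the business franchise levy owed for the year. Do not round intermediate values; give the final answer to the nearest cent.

$34335.85

1 April – 21 July 2020: 112 days at 0.45% → $3818000 × 0.45% × 112/365 = $5271.9781
22 July 2020 – 15 January 2021: 178 days at 0.95% → $3818000 × 0.95% × 178/365 = $17688.3233
16 January – 31 March 2021: 75 days at 1.45% → $3818000 × 1.45% × 75/365 = $11375.5479
Total = $34335.8493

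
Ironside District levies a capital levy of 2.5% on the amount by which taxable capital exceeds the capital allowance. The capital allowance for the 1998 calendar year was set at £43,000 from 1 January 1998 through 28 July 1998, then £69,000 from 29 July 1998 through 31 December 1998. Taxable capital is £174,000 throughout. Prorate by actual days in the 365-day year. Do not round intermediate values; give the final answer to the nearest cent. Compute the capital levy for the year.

£2,997.19

1 January – 28 July 1998: 209 days, exemption £43,000 → (£174,000 − £43,000) × 2.5% × 209/365 = £1,875.2740
29 July – 31 December 1998: 156 days, exemption £69,000 → (£174,000 − £69,000) × 2.5% × 156/365 = £1,121.9178
Total = £2,997.1918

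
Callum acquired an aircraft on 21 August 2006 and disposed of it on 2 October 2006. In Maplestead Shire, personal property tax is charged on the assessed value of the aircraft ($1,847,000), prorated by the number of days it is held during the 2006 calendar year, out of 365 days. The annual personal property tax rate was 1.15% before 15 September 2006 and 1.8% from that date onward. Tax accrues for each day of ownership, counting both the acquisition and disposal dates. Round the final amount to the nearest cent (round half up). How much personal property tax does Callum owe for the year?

$3,094.36

21 August – 14 September 2006: 25 days at 1.15% → $1,847,000 × 1.15% × 25/365 = $1,454.8288
15 September – 2 October 2006: 18 days at 1.8% → $1,847,000 × 1.8% × 18/365 = $1,639.5288
Total = $3,094.3575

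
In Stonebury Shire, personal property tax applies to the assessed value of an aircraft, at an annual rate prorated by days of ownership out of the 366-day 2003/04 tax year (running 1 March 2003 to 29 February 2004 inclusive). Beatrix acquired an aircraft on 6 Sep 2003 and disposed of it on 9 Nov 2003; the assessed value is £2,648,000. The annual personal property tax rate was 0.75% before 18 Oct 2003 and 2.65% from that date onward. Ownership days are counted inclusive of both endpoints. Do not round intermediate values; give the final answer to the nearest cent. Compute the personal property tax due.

£6,688.73

6 Sep – 17 Oct 2003: 42 days at 0.75% → £2,648,000 × 0.75% × 42/366 = £2,279.0164
18 Oct – 9 Nov 2003: 23 days at 2.65% → £2,648,000 × 2.65% × 23/366 = £4,409.7158
Total = £6,688.7322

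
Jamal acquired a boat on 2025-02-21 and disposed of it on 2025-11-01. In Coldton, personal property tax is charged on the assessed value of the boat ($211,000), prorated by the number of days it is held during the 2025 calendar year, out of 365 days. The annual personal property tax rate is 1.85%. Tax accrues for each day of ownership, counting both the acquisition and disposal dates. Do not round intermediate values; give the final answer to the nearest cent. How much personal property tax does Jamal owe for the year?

Days held (2025-02-21 to 2025-11-01): 254 out of 365
Tax = $211,000 × 1.85% × 254/365 = $2,716.4082

$2,716.41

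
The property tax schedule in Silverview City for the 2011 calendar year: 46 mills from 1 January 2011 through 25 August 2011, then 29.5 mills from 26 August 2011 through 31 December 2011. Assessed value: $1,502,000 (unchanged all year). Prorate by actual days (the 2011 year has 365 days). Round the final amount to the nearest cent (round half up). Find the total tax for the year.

$60,400.98

1 January – 25 August 2011: 237 days at 46 mills → $1,502,000 × 4.6% × 237/365 = $44,862.4767
26 August – 31 December 2011: 128 days at 29.5 mills → $1,502,000 × 2.95% × 128/365 = $15,538.4986
Total = $60,400.9753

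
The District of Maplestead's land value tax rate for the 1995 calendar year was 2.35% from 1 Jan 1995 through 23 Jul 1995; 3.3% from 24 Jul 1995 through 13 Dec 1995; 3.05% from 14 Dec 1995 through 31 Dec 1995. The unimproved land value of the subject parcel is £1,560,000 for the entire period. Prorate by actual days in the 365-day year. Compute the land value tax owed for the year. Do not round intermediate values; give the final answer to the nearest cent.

£43,004.71

1 Jan – 23 Jul 1995: 204 days at 2.35% → £1,560,000 × 2.35% × 204/365 = £20,489.4247
24 Jul – 13 Dec 1995: 143 days at 3.3% → £1,560,000 × 3.3% × 143/365 = £20,168.8767
14 Dec – 31 Dec 1995: 18 days at 3.05% → £1,560,000 × 3.05% × 18/365 = £2,346.4110
Total = £43,004.7123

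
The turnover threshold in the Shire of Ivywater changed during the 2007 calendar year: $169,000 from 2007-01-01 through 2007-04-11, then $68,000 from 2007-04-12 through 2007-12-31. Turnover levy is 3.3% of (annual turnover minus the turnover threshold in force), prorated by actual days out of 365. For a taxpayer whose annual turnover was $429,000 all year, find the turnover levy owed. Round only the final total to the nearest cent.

2007-01-01 to 2007-04-11: 101 days, exemption $169,000 → ($429,000 − $169,000) × 3.3% × 101/365 = $2,374.1918
2007-04-12 to 2007-12-31: 264 days, exemption $68,000 → ($429,000 − $68,000) × 3.3% × 264/365 = $8,616.5260
Total = $10,990.7178

$10,990.72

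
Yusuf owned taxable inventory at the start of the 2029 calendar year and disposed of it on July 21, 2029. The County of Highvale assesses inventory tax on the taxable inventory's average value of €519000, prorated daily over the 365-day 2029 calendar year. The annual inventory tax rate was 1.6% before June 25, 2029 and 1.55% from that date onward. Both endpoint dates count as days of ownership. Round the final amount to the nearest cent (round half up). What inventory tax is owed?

€4576.44

January 1 – June 24, 2029: 175 days at 1.6% → €519000 × 1.6% × 175/365 = €3981.3699
June 25 – July 21, 2029: 27 days at 1.55% → €519000 × 1.55% × 27/365 = €595.0726
Total = €4576.4425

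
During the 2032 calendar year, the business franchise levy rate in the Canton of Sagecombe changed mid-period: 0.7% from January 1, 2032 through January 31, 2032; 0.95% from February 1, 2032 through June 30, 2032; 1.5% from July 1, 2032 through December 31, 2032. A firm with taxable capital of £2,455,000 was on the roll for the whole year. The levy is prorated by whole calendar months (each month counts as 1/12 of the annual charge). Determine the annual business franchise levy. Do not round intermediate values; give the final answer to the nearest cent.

£29,562.29

January 1 – January 31, 2032: 1 month at 0.7% → £2,455,000 × 0.7% × 1/12 = £1,432.0833
February 1 – June 30, 2032: 5 months at 0.95% → £2,455,000 × 0.95% × 5/12 = £9,717.7083
July 1 – December 31, 2032: 6 months at 1.5% → £2,455,000 × 1.5% × 6/12 = £18,412.5000
Total = £29,562.2917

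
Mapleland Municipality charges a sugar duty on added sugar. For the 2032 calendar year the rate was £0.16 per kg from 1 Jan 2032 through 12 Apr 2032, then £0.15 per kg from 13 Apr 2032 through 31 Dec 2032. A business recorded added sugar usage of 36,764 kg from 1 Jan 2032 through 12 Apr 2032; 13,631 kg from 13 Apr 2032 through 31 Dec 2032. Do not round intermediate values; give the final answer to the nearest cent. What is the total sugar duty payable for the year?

1 Jan – 12 Apr 2032: 36,764 kg at £0.16/kg → £5,882.24
13 Apr – 31 Dec 2032: 13,631 kg at £0.15/kg → £2,044.65

£7,926.89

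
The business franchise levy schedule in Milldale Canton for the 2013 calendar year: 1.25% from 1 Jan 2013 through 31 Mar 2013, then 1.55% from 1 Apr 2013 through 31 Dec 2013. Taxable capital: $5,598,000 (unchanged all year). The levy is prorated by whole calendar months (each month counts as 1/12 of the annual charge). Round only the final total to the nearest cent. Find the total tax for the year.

1 Jan – 31 Mar 2013: 3 months at 1.25% → $5,598,000 × 1.25% × 3/12 = $17,493.7500
1 Apr – 31 Dec 2013: 9 months at 1.55% → $5,598,000 × 1.55% × 9/12 = $65,076.7500
Total = $82,570.5000

$82,570.50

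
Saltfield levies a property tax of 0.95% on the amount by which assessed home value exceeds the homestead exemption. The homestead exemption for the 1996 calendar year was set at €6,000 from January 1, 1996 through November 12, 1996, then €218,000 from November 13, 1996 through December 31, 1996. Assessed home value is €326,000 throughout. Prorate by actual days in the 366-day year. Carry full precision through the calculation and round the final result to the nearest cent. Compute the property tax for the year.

€2,770.37

January 1 – November 12, 1996: 317 days, exemption €6,000 → (€326,000 − €6,000) × 0.95% × 317/366 = €2,633.0055
November 13 – December 31, 1996: 49 days, exemption €218,000 → (€326,000 − €218,000) × 0.95% × 49/366 = €137.3607
Total = €2,770.3661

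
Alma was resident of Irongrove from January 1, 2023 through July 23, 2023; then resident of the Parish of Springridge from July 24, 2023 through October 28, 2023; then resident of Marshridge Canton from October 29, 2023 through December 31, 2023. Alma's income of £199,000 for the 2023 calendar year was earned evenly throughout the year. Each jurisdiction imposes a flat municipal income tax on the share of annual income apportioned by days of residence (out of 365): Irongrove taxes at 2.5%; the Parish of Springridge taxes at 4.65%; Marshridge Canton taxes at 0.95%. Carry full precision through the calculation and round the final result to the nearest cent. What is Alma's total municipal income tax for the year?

Irongrove, January 1 – July 23, 2023: 204 days → £199,000 × 2.5% × 204/365 = £2,780.5479
The Parish of Springridge, July 24 – October 28, 2023: 97 days → £199,000 × 4.65% × 97/365 = £2,459.1493
Marshridge Canton, October 29 – December 31, 2023: 64 days → £199,000 × 0.95% × 64/365 = £331.4849
Total = £5,571.1822

£5,571.18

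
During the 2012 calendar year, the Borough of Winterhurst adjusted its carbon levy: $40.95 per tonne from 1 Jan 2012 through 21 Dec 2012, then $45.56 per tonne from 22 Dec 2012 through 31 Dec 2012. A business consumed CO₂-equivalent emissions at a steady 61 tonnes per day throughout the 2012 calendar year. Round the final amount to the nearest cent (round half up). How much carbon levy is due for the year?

1 Jan – 21 Dec 2012: 356 days × 61 tonnes/day = 21,716 tonnes at $40.95/tonne → $889270.20
22 Dec – 31 Dec 2012: 10 days × 61 tonnes/day = 610 tonnes at $45.56/tonne → $27791.60

$917061.80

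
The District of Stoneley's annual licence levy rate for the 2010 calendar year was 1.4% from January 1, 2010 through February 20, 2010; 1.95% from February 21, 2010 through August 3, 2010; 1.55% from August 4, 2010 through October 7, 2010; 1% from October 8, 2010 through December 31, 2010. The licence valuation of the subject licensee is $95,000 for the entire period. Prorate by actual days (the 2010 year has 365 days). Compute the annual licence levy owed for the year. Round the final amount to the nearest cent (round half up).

$1,501.65

January 1 – February 20, 2010: 51 days at 1.4% → $95,000 × 1.4% × 51/365 = $185.8356
February 21 – August 3, 2010: 164 days at 1.95% → $95,000 × 1.95% × 164/365 = $832.3562
August 4 – October 7, 2010: 65 days at 1.55% → $95,000 × 1.55% × 65/365 = $262.2260
October 8 – December 31, 2010: 85 days at 1% → $95,000 × 1% × 85/365 = $221.2329
Total = $1,501.6507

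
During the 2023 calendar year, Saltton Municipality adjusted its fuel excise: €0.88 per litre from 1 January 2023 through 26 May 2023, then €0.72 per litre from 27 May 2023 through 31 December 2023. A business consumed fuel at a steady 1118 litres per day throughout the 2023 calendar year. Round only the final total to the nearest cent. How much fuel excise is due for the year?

€319926.88

1 January – 26 May 2023: 146 days × 1118 litres/day = 163,228 litres at €0.88/litre → €143640.64
27 May – 31 December 2023: 219 days × 1118 litres/day = 244,842 litres at €0.72/litre → €176286.24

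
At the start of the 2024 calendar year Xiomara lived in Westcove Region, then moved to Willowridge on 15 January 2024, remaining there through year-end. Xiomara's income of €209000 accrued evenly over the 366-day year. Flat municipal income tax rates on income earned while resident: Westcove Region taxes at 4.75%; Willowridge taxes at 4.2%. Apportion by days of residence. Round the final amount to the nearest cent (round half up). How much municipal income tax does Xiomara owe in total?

Westcove Region, 1 January – 14 January 2024: 14 days → €209000 × 4.75% × 14/366 = €379.7404
Willowridge, 15 January – 31 December 2024: 352 days → €209000 × 4.2% × 352/366 = €8442.2295
Total = €8821.9699

€8821.97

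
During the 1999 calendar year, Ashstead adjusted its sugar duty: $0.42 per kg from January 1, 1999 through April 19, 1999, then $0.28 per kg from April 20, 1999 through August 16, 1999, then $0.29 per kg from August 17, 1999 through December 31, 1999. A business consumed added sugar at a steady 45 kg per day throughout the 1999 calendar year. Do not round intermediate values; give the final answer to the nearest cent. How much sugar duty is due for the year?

January 1 – April 19, 1999: 109 days × 45 kg/day = 4,905 kg at $0.42/kg → $2060.10
April 20 – August 16, 1999: 119 days × 45 kg/day = 5,355 kg at $0.28/kg → $1499.40
August 17 – December 31, 1999: 137 days × 45 kg/day = 6,165 kg at $0.29/kg → $1787.85

$5347.35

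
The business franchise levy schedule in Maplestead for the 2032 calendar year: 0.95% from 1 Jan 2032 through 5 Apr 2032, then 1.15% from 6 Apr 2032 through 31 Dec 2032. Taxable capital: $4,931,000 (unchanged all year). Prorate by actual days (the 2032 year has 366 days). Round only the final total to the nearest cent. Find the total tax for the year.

$54,119.75

1 Jan – 5 Apr 2032: 96 days at 0.95% → $4,931,000 × 0.95% × 96/366 = $12,287.0820
6 Apr – 31 Dec 2032: 270 days at 1.15% → $4,931,000 × 1.15% × 270/366 = $41,832.6639
Total = $54,119.7459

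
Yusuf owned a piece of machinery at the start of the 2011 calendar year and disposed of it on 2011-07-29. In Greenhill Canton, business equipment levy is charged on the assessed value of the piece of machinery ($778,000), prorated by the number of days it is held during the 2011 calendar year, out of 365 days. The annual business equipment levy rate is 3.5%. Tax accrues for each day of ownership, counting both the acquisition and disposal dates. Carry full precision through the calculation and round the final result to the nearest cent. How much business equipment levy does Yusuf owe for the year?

$15,666.58

Days held (2011-01-01 to 2011-07-29): 210 out of 365
Tax = $778,000 × 3.5% × 210/365 = $15,666.5753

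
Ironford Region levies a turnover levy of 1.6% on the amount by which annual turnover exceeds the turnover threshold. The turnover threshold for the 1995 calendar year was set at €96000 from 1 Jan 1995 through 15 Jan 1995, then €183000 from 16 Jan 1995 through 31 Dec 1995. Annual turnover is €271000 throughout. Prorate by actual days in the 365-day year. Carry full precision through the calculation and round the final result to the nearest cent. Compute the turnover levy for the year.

1 Jan – 15 Jan 1995: 15 days, exemption €96000 → (€271000 − €96000) × 1.6% × 15/365 = €115.0685
16 Jan – 31 Dec 1995: 350 days, exemption €183000 → (€271000 − €183000) × 1.6% × 350/365 = €1350.1370
Total = €1465.2055

€1465.21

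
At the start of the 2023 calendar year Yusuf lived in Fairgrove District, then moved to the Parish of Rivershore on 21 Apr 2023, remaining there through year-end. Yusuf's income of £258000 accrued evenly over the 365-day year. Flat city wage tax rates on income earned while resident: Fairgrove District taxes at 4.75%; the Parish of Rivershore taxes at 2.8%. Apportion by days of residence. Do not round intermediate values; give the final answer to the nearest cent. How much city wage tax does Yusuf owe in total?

Fairgrove District, 1 Jan – 20 Apr 2023: 110 days → £258000 × 4.75% × 110/365 = £3693.2877
The Parish of Rivershore, 21 Apr – 31 Dec 2023: 255 days → £258000 × 2.8% × 255/365 = £5046.9041
Total = £8740.1918

£8740.19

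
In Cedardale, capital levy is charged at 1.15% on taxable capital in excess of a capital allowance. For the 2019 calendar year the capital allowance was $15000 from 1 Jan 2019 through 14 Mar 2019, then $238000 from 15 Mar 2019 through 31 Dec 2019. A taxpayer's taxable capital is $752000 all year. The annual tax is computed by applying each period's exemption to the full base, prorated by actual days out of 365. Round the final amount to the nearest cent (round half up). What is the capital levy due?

$6423.90

1 Jan – 14 Mar 2019: 73 days, exemption $15000 → ($752000 − $15000) × 1.15% × 73/365 = $1695.1000
15 Mar – 31 Dec 2019: 292 days, exemption $238000 → ($752000 − $238000) × 1.15% × 292/365 = $4728.8000
Total = $6423.9000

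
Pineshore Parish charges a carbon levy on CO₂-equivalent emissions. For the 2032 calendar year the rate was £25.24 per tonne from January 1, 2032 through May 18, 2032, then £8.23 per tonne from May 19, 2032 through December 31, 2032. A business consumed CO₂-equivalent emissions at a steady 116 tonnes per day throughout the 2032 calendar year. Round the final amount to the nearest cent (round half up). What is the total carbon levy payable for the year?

January 1 – May 18, 2032: 139 days × 116 tonnes/day = 16,124 tonnes at £25.24/tonne → £406,969.76
May 19 – December 31, 2032: 227 days × 116 tonnes/day = 26,332 tonnes at £8.23/tonne → £216,712.36

£623,682.12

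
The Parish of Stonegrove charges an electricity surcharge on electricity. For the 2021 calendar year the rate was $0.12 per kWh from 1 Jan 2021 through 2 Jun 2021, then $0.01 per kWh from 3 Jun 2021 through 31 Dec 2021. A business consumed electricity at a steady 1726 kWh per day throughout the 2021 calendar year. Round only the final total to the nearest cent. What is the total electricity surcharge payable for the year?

1 Jan – 2 Jun 2021: 153 days × 1726 kWh/day = 264,078 kWh at $0.12/kWh → $31,689.36
3 Jun – 31 Dec 2021: 212 days × 1726 kWh/day = 365,912 kWh at $0.01/kWh → $3,659.12

$35,348.48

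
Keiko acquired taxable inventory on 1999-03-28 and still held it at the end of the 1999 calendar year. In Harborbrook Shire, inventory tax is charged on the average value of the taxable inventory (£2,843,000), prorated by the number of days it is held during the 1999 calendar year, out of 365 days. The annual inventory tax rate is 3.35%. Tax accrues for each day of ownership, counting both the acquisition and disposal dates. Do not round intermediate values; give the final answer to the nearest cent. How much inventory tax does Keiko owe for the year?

£72,800.27

Days held (1999-03-28 to 1999-12-31): 279 out of 365
Tax = £2,843,000 × 3.35% × 279/365 = £72,800.2726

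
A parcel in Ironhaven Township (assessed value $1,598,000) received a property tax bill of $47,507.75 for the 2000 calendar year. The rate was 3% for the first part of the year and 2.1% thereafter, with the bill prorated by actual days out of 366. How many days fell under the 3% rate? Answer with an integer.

355 days

Let d = days at the first rate; then 366 − d days at the second rate.
$1,598,000 × [3%·d + 2.1%·(366−d)] / 366 = $47,507.75
Solving gives d = 355, so the new rate took effect on 21 December 2000.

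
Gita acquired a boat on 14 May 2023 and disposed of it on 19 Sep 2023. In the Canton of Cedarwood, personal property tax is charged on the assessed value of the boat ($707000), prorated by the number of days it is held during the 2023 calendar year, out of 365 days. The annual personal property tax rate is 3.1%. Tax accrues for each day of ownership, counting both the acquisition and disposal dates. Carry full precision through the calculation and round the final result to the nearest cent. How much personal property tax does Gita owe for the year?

$7746.01

Days held (14 May – 19 Sep 2023): 129 out of 365
Tax = $707000 × 3.1% × 129/365 = $7746.0082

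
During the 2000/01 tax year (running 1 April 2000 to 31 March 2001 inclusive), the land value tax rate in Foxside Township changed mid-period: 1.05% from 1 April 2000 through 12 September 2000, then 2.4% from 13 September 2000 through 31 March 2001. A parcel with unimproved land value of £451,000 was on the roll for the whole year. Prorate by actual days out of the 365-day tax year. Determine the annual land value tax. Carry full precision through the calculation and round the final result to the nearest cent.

1 April – 12 September 2000: 165 days at 1.05% → £451,000 × 1.05% × 165/365 = £2,140.7055
13 September 2000 – 31 March 2001: 200 days at 2.4% → £451,000 × 2.4% × 200/365 = £5,930.9589
Total = £8,071.6644

£8,071.66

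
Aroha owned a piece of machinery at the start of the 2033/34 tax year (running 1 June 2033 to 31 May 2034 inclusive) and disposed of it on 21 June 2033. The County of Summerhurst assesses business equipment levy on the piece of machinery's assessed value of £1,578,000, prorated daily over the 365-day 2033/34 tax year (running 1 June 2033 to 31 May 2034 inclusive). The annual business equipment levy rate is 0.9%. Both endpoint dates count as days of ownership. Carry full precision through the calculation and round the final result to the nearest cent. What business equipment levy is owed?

Days held (1 June – 21 June 2033): 21 out of 365
Tax = £1,578,000 × 0.9% × 21/365 = £817.1014

£817.10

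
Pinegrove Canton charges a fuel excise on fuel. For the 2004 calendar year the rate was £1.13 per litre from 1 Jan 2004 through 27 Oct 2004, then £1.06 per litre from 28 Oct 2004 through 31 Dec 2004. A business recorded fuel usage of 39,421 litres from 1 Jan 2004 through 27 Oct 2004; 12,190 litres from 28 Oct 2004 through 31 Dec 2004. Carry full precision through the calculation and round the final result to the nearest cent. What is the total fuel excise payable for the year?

1 Jan – 27 Oct 2004: 39,421 litres at £1.13/litre → £44,545.73
28 Oct – 31 Dec 2004: 12,190 litres at £1.06/litre → £12,921.40

£57,467.13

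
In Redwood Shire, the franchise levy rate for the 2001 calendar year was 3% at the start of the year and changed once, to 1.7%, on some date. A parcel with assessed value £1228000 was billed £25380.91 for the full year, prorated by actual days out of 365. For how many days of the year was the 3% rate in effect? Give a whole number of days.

Let d = days at the first rate; then 365 − d days at the second rate.
£1228000 × [3%·d + 1.7%·(365−d)] / 365 = £25380.91
Solving gives d = 103, so the new rate took effect on 14 April 2001.

103 days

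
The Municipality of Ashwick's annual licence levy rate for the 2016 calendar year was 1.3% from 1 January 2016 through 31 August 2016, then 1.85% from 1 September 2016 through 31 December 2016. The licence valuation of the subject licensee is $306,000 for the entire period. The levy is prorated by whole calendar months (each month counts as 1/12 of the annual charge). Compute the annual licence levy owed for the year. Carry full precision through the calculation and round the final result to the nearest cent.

$4,539.00

1 January – 31 August 2016: 8 months at 1.3% → $306,000 × 1.3% × 8/12 = $2,652.0000
1 September – 31 December 2016: 4 months at 1.85% → $306,000 × 1.85% × 4/12 = $1,887.0000
Total = $4,539.0000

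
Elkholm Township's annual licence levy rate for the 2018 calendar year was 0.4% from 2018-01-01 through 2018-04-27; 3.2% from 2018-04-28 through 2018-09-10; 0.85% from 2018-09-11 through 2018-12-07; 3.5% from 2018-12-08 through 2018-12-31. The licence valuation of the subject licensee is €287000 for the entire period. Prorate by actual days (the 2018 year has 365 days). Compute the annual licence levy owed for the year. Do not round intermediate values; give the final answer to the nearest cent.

2018-01-01 to 2018-04-27: 117 days at 0.4% → €287000 × 0.4% × 117/365 = €367.9890
2018-04-28 to 2018-09-10: 136 days at 3.2% → €287000 × 3.2% × 136/365 = €3421.9836
2018-09-11 to 2018-12-07: 88 days at 0.85% → €287000 × 0.85% × 88/365 = €588.1534
2018-12-08 to 2018-12-31: 24 days at 3.5% → €287000 × 3.5% × 24/365 = €660.4932
Total = €5038.6192

€5038.62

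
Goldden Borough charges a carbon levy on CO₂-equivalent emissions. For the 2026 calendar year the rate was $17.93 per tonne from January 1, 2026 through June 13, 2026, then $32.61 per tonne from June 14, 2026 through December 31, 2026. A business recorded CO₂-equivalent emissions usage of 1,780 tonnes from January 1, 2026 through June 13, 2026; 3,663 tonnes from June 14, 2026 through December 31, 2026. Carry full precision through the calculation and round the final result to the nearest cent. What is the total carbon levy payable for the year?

January 1 – June 13, 2026: 1,780 tonnes at $17.93/tonne → $31,915.40
June 14 – December 31, 2026: 3,663 tonnes at $32.61/tonne → $119,450.43

$151,365.83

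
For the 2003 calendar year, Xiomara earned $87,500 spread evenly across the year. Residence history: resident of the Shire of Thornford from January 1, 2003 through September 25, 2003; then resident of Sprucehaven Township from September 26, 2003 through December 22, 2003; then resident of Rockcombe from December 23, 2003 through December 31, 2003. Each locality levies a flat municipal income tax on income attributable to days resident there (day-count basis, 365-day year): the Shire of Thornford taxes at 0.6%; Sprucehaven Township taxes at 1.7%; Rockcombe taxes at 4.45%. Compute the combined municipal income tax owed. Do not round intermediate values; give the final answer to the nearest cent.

$840.12

The Shire of Thornford, January 1 – September 25, 2003: 268 days → $87,500 × 0.6% × 268/365 = $385.4795
Sprucehaven Township, September 26 – December 22, 2003: 88 days → $87,500 × 1.7% × 88/365 = $358.6301
Rockcombe, December 23 – December 31, 2003: 9 days → $87,500 × 4.45% × 9/365 = $96.0103
Total = $840.1199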